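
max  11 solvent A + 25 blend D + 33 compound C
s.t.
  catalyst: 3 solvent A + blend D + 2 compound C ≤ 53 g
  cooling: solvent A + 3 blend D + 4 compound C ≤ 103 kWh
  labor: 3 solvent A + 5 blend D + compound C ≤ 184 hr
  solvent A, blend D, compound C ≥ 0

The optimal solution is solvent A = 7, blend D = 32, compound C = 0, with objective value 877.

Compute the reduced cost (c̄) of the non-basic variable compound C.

-1

Check each constraint at x*: catalyst 53/53 (tight); cooling 103/103 (tight); labor 181/184 (slack 3).
Since labor is not tight, its dual is 0.
From A_Bᵀ y = c: 3·y_catalyst + 1·y_cooling = 11; 1·y_catalyst + 3·y_cooling = 25.
Solving: y_catalyst = 1, y_cooling = 8.
Reduced cost of compound C: c₃ − yᵀa₃ = 33 − (1·2 + 8·4) = 33 − 34 = -1.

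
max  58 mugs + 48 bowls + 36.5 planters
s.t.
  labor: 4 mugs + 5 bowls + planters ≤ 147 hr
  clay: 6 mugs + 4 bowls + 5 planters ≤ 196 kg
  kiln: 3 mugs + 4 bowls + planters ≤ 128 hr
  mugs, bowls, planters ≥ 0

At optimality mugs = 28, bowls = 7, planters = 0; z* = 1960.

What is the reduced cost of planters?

-2.5

Binding: labor and clay. Non-binding: kiln (16 unused).
By complementary slackness, y = 0 for the non-binding constraint.
Dual feasibility on the basic columns requires 4·y_labor + 6·y_clay = 58, 5·y_labor + 4·y_clay = 48.
→ y_labor = 4 and y_clay = 7.
Reduced cost of planters: c₃ − yᵀa₃ = 36.5 − (4·1 + 7·5) = 36.5 − 39 = -2.5.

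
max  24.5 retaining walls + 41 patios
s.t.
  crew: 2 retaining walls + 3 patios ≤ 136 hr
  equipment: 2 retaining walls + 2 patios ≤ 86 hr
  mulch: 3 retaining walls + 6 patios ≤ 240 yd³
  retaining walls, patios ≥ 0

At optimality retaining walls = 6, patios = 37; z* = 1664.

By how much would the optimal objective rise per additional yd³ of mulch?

Binding: equipment and mulch. Non-binding: crew (13 unused).
Since crew is not tight, its dual is 0.
Dual feasibility on the basic columns requires 2·y_equipment + 3·y_mulch = 24.5, 2·y_equipment + 6·y_mulch = 41.
Solving: y_equipment = 4, y_mulch = 5.5.
Shadow price of mulch = 5.5.

5.5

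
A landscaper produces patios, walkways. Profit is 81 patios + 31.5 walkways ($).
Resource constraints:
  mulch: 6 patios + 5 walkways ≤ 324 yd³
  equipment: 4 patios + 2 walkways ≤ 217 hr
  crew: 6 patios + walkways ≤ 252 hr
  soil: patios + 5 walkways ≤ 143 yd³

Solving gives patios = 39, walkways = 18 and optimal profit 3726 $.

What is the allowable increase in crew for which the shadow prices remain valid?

72

Binding constraints: mulch, crew. The basis is B = [[6,5],[6,1]] with det -24.
Per unit increase in crew, x* moves by d = (0.2083, -0.25).
The basis stays optimal until walkways reaches 0; allowable increase = 72 hr.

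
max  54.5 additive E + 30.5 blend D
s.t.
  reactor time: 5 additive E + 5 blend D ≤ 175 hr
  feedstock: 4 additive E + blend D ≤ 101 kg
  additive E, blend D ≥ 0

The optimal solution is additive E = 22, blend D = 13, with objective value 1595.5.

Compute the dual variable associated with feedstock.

Both reactor time and feedstock are binding at x*.
The binding rows give the dual system: 5·y_reactor time + 4·y_feedstock = 54.5 and 5·y_reactor time + 1·y_feedstock = 30.5.
This yields shadow prices y_reactor time = 4.5, y_feedstock = 8.
Shadow price of feedstock = 8.

8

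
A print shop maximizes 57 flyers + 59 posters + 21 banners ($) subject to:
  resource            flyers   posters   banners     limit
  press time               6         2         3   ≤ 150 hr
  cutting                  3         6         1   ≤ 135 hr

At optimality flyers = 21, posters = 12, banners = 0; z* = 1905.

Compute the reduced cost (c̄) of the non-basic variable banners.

Both press time and cutting are binding at x*.
From A_Bᵀ y = c: 6·y_press time + 3·y_cutting = 57; 2·y_press time + 6·y_cutting = 59.
→ y_press time = 5.5 and y_cutting = 8.
Reduced cost of banners: c₃ − yᵀa₃ = 21 − (5.5·3 + 8·1) = 21 − 24.5 = -3.5.

-3.5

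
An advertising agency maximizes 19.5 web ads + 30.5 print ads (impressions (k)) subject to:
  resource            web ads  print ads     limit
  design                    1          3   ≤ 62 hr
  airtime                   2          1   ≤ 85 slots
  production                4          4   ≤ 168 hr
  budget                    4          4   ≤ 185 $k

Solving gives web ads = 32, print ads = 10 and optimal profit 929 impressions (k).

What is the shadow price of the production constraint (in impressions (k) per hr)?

3.5

Check each constraint at x*: design 62/62 (tight); airtime 74/85 (slack 11); production 168/168 (tight); budget 168/185 (slack 17).
By complementary slackness, y = 0 for the non-binding constraints.
The binding rows give the dual system: 1·y_design + 4·y_production = 19.5 and 3·y_design + 4·y_production = 30.5.
→ y_design = 5.5 and y_production = 3.5.
Shadow price of production = 3.5.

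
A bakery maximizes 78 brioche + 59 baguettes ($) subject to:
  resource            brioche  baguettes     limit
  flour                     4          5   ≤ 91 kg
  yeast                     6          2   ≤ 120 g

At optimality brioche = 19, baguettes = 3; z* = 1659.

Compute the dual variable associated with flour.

Check each constraint at x*: flour 91/91 (tight); yeast 120/120 (tight).
The binding rows give the dual system: 4·y_flour + 6·y_yeast = 78 and 5·y_flour + 2·y_yeast = 59.
This yields shadow prices y_flour = 9, y_yeast = 7.
Shadow price of flour = 9.

9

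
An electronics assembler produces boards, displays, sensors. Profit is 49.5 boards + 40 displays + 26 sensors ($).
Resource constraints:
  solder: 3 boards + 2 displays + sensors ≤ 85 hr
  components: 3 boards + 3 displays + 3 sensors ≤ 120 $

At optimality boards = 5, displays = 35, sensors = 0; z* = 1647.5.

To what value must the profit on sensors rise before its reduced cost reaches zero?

30.5

At the optimum: solder uses 85 of 85 (binding); components uses 120 of 120 (binding).
From A_Bᵀ y = c: 3·y_solder + 3·y_components = 49.5; 2·y_solder + 3·y_components = 40.
This yields shadow prices y_solder = 9.5, y_components = 7.
sensors enters the basis when its profit ≥ yᵀa₃ = 9.5·1 + 7·3 = 30.5.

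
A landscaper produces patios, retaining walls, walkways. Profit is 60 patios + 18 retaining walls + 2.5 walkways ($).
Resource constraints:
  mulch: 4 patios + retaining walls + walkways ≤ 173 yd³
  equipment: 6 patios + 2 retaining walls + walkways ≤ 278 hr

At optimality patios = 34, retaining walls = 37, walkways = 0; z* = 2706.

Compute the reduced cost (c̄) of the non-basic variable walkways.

Check each constraint at x*: mulch 173/173 (tight); equipment 278/278 (tight).
The binding rows give the dual system: 4·y_mulch + 6·y_equipment = 60 and 1·y_mulch + 2·y_equipment = 18.
This yields shadow prices y_mulch = 6, y_equipment = 6.
Reduced cost of walkways: c₃ − yᵀa₃ = 2.5 − (6·1 + 6·1) = 2.5 − 12 = -9.5.

-9.5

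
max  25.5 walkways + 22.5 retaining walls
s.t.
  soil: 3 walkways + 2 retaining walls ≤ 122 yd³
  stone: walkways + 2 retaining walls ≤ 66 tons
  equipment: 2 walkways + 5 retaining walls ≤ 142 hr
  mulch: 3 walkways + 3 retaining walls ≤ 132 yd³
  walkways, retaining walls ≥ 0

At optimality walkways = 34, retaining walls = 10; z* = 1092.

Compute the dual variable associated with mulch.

5.5

Binding: soil and mulch. Non-binding: stone (12 unused), equipment (24 unused).
By complementary slackness, y = 0 for the non-binding constraints.
The binding rows give the dual system: 3·y_soil + 3·y_mulch = 25.5 and 2·y_soil + 3·y_mulch = 22.5.
→ y_soil = 3 and y_mulch = 5.5.
Shadow price of mulch = 5.5.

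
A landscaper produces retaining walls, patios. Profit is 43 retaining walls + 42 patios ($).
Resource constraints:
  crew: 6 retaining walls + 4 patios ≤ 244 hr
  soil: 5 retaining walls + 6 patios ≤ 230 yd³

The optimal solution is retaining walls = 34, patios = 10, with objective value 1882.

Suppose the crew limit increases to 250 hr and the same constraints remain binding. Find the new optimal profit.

Both crew and soil are binding at x*.
Dual feasibility on the basic columns requires 6·y_crew + 5·y_soil = 43, 4·y_crew + 6·y_soil = 42.
→ y_crew = 3 and y_soil = 5.
Δz = y_crew·Δb = 3 × (6) = 18, so new z* = 1882 + 18 = 1900.

1900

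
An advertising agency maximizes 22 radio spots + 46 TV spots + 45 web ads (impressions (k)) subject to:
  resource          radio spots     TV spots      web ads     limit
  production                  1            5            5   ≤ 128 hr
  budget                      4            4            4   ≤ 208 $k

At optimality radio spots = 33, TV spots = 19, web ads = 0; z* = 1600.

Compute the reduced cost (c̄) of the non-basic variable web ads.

-1

At the optimum: production uses 128 of 128 (binding); budget uses 208 of 208 (binding).
From A_Bᵀ y = c: 1·y_production + 4·y_budget = 22; 5·y_production + 4·y_budget = 46.
→ y_production = 6 and y_budget = 4.
Reduced cost of web ads: c₃ − yᵀa₃ = 45 − (6·5 + 4·4) = 45 − 46 = -1.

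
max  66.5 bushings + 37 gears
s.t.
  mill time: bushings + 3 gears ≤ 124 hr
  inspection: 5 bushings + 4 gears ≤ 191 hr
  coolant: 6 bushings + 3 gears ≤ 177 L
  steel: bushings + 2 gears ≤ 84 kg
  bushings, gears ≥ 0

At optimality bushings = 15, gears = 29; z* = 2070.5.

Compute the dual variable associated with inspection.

Binding: inspection and coolant. Non-binding: mill time (22 unused), steel (11 unused).
Slack constraints have shadow price 0 (complementary slackness).
The binding rows give the dual system: 5·y_inspection + 6·y_coolant = 66.5 and 4·y_inspection + 3·y_coolant = 37.
This yields shadow prices y_inspection = 2.5, y_coolant = 9.
Shadow price of inspection = 2.5.

2.5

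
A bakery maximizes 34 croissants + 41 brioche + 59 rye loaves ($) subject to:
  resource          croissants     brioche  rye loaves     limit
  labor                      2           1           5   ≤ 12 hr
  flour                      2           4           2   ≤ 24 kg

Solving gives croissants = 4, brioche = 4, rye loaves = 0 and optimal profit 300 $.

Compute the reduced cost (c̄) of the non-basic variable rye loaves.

At the optimum: labor uses 12 of 12 (binding); flour uses 24 of 24 (binding).
The binding rows give the dual system: 2·y_labor + 2·y_flour = 34 and 1·y_labor + 4·y_flour = 41.
This yields shadow prices y_labor = 9, y_flour = 8.
Reduced cost of rye loaves: c₃ − yᵀa₃ = 59 − (9·5 + 8·2) = 59 − 61 = -2.

-2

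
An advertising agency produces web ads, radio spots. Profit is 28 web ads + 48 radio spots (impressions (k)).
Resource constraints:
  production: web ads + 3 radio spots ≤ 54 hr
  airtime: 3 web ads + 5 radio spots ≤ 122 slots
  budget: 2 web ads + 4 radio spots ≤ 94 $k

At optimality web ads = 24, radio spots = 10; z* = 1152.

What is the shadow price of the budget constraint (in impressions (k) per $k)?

At the optimum: production uses 54 of 54 (binding); airtime uses 122 of 122 (binding); budget uses 88 of 94 (slack = 6).
Slack constraints have shadow price 0 (complementary slackness).
The binding rows give the dual system: 1·y_production + 3·y_airtime = 28 and 3·y_production + 5·y_airtime = 48.
This yields shadow prices y_production = 1, y_airtime = 9.
Shadow price of budget = 0.

0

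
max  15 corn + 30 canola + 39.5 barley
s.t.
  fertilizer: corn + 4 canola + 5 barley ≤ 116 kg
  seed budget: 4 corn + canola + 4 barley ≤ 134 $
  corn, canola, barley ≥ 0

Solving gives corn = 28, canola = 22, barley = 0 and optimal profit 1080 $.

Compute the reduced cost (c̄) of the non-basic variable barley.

Both fertilizer and seed budget are binding at x*.
Dual feasibility on the basic columns requires 1·y_fertilizer + 4·y_seed budget = 15, 4·y_fertilizer + 1·y_seed budget = 30.
Solving: y_fertilizer = 7, y_seed budget = 2.
Reduced cost of barley: c₃ − yᵀa₃ = 39.5 − (7·5 + 2·4) = 39.5 − 43 = -3.5.

-3.5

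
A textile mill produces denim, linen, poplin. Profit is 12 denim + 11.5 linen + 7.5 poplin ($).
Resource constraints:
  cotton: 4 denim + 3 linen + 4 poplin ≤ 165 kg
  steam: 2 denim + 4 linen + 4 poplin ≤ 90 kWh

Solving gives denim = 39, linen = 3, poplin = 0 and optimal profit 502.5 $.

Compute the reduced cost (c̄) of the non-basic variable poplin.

-6.5

Check each constraint at x*: cotton 165/165 (tight); steam 90/90 (tight).
Dual feasibility on the basic columns requires 4·y_cotton + 2·y_steam = 12, 3·y_cotton + 4·y_steam = 11.5.
Solving: y_cotton = 2.5, y_steam = 1.
Reduced cost of poplin: c₃ − yᵀa₃ = 7.5 − (2.5·4 + 1·4) = 7.5 − 14 = -6.5.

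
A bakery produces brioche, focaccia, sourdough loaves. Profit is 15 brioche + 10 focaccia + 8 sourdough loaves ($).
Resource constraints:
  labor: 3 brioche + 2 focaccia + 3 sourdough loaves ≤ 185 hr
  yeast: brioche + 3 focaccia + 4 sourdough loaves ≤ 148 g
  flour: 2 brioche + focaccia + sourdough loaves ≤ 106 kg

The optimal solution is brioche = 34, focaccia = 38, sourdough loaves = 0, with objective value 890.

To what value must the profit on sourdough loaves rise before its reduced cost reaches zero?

11

At the optimum: labor uses 178 of 185 (slack = 7); yeast uses 148 of 148 (binding); flour uses 106 of 106 (binding).
Since labor is not tight, its dual is 0.
From A_Bᵀ y = c: 1·y_yeast + 2·y_flour = 15; 3·y_yeast + 1·y_flour = 10.
→ y_yeast = 1 and y_flour = 7.
sourdough loaves enters the basis when its profit ≥ yᵀa₃ = 1·4 + 7·1 = 11.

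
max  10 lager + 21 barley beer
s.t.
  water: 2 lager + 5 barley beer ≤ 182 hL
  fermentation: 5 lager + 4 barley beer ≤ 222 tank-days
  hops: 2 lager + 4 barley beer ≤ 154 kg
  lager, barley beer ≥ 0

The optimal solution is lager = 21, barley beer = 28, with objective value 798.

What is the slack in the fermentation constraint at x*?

5

fermentation used = 5·21 + 4·28 = 217; slack = 222 − 217 = 5.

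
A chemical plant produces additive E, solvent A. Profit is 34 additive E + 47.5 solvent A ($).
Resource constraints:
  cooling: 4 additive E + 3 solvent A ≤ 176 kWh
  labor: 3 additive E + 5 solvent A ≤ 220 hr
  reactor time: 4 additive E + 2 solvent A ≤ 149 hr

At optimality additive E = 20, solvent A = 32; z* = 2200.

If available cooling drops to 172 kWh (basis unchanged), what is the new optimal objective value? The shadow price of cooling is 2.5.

Δb = -4, so new z* = 2200 + (2.5)·(-4) = 2200 − 10 = 2190.

2190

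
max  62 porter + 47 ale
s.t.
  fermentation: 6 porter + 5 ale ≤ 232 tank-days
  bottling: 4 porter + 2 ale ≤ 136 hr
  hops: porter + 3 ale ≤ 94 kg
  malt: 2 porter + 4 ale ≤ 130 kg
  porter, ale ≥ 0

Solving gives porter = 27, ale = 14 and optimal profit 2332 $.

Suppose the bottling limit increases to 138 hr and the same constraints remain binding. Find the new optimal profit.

At the optimum: fermentation uses 232 of 232 (binding); bottling uses 136 of 136 (binding); hops uses 69 of 94 (slack = 25); malt uses 110 of 130 (slack = 20).
Slack constraints have shadow price 0 (complementary slackness).
Dual feasibility on the basic columns requires 6·y_fermentation + 4·y_bottling = 62, 5·y_fermentation + 2·y_bottling = 47.
Solving: y_fermentation = 8, y_bottling = 3.5.
Δz = y_bottling·Δb = 3.5 × (2) = 7, so new z* = 2332 + 7 = 2339.

2339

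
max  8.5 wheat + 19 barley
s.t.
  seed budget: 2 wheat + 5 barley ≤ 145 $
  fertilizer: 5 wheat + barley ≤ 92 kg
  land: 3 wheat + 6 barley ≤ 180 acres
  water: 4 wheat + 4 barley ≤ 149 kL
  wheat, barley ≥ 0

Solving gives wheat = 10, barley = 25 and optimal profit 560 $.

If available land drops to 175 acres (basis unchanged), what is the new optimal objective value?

552.5

At the optimum: seed budget uses 145 of 145 (binding); fertilizer uses 75 of 92 (slack = 17); land uses 180 of 180 (binding); water uses 140 of 149 (slack = 9).
By complementary slackness, y = 0 for the non-binding constraints.
The binding rows give the dual system: 2·y_seed budget + 3·y_land = 8.5 and 5·y_seed budget + 6·y_land = 19.
This yields shadow prices y_seed budget = 2, y_land = 1.5.
Δz = y_land·Δb = 1.5 × (-5) = -7.5, so new z* = 560 − 7.5 = 552.5.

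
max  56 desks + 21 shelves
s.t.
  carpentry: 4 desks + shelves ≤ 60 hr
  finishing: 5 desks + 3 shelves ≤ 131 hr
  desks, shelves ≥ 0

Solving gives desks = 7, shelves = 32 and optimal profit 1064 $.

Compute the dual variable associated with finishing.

4

Check each constraint at x*: carpentry 60/60 (tight); finishing 131/131 (tight).
From A_Bᵀ y = c: 4·y_carpentry + 5·y_finishing = 56; 1·y_carpentry + 3·y_finishing = 21.
This yields shadow prices y_carpentry = 9, y_finishing = 4.
Shadow price of finishing = 4.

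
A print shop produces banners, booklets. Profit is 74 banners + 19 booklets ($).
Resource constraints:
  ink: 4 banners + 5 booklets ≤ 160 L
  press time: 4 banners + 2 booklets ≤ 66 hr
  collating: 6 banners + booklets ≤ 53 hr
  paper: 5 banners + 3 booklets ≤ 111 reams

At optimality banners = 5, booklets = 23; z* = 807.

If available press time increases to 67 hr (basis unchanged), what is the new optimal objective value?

Check each constraint at x*: ink 135/160 (slack 25); press time 66/66 (tight); collating 53/53 (tight); paper 94/111 (slack 17).
Slack constraints have shadow price 0 (complementary slackness).
From A_Bᵀ y = c: 4·y_press time + 6·y_collating = 74; 2·y_press time + 1·y_collating = 19.
→ y_press time = 5 and y_collating = 9.
Δz = y_press time·Δb = 5 × (1) = 5, so new z* = 807 + 5 = 812.

812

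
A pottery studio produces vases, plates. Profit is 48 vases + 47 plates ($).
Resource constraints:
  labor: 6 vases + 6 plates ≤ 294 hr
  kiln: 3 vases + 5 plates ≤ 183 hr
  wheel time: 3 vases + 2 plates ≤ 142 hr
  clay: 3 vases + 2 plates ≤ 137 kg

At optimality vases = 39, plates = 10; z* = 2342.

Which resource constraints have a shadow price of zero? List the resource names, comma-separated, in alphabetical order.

labor: 294/294 (binding)
kiln: 167/183 (slack 16)
wheel time: 137/142 (slack 5)
clay: 137/137 (binding)
By complementary slackness, a constraint with positive slack has shadow price 0 → kiln, wheel time.

kiln, wheel time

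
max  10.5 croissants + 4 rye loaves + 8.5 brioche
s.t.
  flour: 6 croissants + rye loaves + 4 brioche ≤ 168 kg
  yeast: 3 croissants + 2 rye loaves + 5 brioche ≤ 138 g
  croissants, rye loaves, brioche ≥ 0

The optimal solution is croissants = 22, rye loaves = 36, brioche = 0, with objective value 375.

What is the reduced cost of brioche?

At the optimum: flour uses 168 of 168 (binding); yeast uses 138 of 138 (binding).
Dual feasibility on the basic columns requires 6·y_flour + 3·y_yeast = 10.5, 1·y_flour + 2·y_yeast = 4.
This yields shadow prices y_flour = 1, y_yeast = 1.5.
Reduced cost of brioche: c₃ − yᵀa₃ = 8.5 − (1·4 + 1.5·5) = 8.5 − 11.5 = -3.

-3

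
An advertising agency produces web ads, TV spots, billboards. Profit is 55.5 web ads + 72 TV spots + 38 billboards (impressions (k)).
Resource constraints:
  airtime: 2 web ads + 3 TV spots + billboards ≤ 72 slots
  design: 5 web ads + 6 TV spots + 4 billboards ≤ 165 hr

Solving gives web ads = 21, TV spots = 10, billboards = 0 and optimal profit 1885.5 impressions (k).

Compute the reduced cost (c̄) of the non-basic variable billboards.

-1

Both airtime and design are binding at x*.
The binding rows give the dual system: 2·y_airtime + 5·y_design = 55.5 and 3·y_airtime + 6·y_design = 72.
→ y_airtime = 9 and y_design = 7.5.
Reduced cost of billboards: c₃ − yᵀa₃ = 38 − (9·1 + 7.5·4) = 38 − 39 = -1.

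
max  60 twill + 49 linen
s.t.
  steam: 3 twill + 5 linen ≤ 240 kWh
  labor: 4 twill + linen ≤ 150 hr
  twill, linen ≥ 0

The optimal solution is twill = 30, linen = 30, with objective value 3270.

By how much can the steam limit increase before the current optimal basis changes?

Binding constraints: steam, labor. The basis is B = [[3,5],[4,1]] with det -17.
Per unit increase in steam, x* moves by d = (-0.0588, 0.2353).
The basis stays optimal until twill reaches 0; allowable increase = 510 kWh.

510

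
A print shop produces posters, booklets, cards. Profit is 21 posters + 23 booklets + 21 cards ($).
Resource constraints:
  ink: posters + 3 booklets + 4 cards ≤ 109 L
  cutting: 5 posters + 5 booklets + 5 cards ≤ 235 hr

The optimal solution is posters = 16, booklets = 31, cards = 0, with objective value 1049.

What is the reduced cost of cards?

Both ink and cutting are binding at x*.
From A_Bᵀ y = c: 1·y_ink + 5·y_cutting = 21; 3·y_ink + 5·y_cutting = 23.
This yields shadow prices y_ink = 1, y_cutting = 4.
Reduced cost of cards: c₃ − yᵀa₃ = 21 − (1·4 + 4·5) = 21 − 24 = -3.

-3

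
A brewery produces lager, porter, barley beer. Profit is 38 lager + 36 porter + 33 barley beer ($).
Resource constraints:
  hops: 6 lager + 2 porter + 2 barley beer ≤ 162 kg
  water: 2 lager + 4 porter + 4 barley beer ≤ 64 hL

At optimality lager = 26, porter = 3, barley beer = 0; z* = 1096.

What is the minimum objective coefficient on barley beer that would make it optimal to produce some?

Both hops and water are binding at x*.
Dual feasibility on the basic columns requires 6·y_hops + 2·y_water = 38, 2·y_hops + 4·y_water = 36.
This yields shadow prices y_hops = 4, y_water = 7.
barley beer enters the basis when its profit ≥ yᵀa₃ = 4·2 + 7·4 = 36.

36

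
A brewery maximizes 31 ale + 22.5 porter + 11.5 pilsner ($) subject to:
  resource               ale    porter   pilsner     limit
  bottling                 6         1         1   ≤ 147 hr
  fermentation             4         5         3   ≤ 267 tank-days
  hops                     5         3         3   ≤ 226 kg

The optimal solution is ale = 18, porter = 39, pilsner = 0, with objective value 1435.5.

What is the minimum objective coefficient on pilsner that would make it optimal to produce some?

14.5

Check each constraint at x*: bottling 147/147 (tight); fermentation 267/267 (tight); hops 207/226 (slack 19).
Slack constraints have shadow price 0 (complementary slackness).
Dual feasibility on the basic columns requires 6·y_bottling + 4·y_fermentation = 31, 1·y_bottling + 5·y_fermentation = 22.5.
This yields shadow prices y_bottling = 2.5, y_fermentation = 4.
pilsner enters the basis when its profit ≥ yᵀa₃ = 2.5·1 + 4·3 = 14.5.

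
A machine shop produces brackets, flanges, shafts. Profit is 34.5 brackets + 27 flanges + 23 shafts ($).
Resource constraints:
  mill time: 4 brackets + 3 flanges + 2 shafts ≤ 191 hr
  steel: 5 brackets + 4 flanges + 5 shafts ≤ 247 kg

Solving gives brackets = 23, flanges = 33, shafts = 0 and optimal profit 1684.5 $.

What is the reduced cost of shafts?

-5.5

Check each constraint at x*: mill time 191/191 (tight); steel 247/247 (tight).
The binding rows give the dual system: 4·y_mill time + 5·y_steel = 34.5 and 3·y_mill time + 4·y_steel = 27.
Solving: y_mill time = 3, y_steel = 4.5.
Reduced cost of shafts: c₃ − yᵀa₃ = 23 − (3·2 + 4.5·5) = 23 − 28.5 = -5.5.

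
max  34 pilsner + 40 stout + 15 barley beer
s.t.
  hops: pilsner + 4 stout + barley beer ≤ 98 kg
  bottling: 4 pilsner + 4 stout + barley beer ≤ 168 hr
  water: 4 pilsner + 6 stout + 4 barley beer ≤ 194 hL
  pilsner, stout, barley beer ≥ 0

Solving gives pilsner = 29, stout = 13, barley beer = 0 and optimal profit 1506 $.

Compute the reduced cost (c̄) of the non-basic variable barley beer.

-2.5

Check each constraint at x*: hops 81/98 (slack 17); bottling 168/168 (tight); water 194/194 (tight).
Since hops is not tight, its dual is 0.
From A_Bᵀ y = c: 4·y_bottling + 4·y_water = 34; 4·y_bottling + 6·y_water = 40.
This yields shadow prices y_bottling = 5.5, y_water = 3.
Reduced cost of barley beer: c₃ − yᵀa₃ = 15 − (5.5·1 + 3·4) = 15 − 17.5 = -2.5.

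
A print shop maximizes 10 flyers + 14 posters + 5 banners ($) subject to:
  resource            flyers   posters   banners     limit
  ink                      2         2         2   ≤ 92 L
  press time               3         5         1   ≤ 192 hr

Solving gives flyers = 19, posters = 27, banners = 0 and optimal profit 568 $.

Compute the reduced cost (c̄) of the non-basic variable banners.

-1

Check each constraint at x*: ink 92/92 (tight); press time 192/192 (tight).
From A_Bᵀ y = c: 2·y_ink + 3·y_press time = 10; 2·y_ink + 5·y_press time = 14.
→ y_ink = 2 and y_press time = 2.
Reduced cost of banners: c₃ − yᵀa₃ = 5 − (2·2 + 2·1) = 5 − 6 = -1.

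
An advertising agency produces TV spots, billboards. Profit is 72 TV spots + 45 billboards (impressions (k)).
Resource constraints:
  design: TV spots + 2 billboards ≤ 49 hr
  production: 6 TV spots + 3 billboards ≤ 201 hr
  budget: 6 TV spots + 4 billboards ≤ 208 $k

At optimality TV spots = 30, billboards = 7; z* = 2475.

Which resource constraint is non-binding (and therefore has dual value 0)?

design: 44/49 (slack 5)
production: 201/201 (binding)
budget: 208/208 (binding)
By complementary slackness, a constraint with positive slack has shadow price 0 → design.

design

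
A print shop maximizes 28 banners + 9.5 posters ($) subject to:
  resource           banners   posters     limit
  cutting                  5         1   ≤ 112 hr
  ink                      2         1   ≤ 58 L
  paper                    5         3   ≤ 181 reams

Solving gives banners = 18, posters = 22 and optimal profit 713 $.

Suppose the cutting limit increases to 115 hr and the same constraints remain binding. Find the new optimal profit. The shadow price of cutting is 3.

722

Δb = 3, so new z* = 713 + (3)·(3) = 713 + 9 = 722.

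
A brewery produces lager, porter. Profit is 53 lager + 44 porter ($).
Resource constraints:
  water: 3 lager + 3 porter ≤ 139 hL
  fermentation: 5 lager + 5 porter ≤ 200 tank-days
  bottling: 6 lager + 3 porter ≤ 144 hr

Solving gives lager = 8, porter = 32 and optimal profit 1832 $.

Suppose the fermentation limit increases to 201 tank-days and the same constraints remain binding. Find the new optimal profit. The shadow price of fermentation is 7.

Δb = 1, so new z* = 1832 + (7)·(1) = 1832 + 7 = 1839.

1839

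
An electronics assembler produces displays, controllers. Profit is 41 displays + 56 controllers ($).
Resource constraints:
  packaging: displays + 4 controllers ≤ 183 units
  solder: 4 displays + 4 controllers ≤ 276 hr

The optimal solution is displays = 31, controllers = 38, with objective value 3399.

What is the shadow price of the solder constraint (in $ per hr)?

9

Check each constraint at x*: packaging 183/183 (tight); solder 276/276 (tight).
Dual feasibility on the basic columns requires 1·y_packaging + 4·y_solder = 41, 4·y_packaging + 4·y_solder = 56.
This yields shadow prices y_packaging = 5, y_solder = 9.
Shadow price of solder = 9.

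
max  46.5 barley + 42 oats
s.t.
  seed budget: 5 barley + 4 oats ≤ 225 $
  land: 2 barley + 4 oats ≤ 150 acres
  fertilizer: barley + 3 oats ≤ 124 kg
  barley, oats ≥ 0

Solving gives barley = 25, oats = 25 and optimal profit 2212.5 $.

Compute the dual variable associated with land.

2

Binding: seed budget and land. Non-binding: fertilizer (24 unused).
Since fertilizer is not tight, its dual is 0.
The binding rows give the dual system: 5·y_seed budget + 2·y_land = 46.5 and 4·y_seed budget + 4·y_land = 42.
This yields shadow prices y_seed budget = 8.5, y_land = 2.
Shadow price of land = 2.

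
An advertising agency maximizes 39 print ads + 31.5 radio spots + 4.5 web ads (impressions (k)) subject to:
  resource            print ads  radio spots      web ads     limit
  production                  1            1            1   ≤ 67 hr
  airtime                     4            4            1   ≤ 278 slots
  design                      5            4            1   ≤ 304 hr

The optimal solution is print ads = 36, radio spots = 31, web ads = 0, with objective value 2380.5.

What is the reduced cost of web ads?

Check each constraint at x*: production 67/67 (tight); airtime 268/278 (slack 10); design 304/304 (tight).
Slack constraints have shadow price 0 (complementary slackness).
The binding rows give the dual system: 1·y_production + 5·y_design = 39 and 1·y_production + 4·y_design = 31.5.
Solving: y_production = 1.5, y_design = 7.5.
Reduced cost of web ads: c₃ − yᵀa₃ = 4.5 − (1.5·1 + 7.5·1) = 4.5 − 9 = -4.5.

-4.5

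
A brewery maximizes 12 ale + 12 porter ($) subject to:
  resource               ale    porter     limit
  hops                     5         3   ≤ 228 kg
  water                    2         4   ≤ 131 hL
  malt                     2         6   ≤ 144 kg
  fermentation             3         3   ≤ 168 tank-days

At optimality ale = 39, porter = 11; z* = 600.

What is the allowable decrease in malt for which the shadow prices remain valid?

Binding constraints: hops, malt. The basis is B = [[5,3],[2,6]] with det 24.
Per unit decrease in malt, x* moves by d = (0.125, -0.2083).
The basis stays optimal until porter reaches 0; allowable decrease = 52.8 kg.

52.8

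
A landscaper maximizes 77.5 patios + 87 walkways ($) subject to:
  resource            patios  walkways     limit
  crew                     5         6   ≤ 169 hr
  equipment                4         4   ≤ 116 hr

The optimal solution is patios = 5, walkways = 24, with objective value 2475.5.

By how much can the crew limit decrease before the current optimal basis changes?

Binding constraints: crew, equipment. The basis is B = [[5,6],[4,4]] with det -4.
Per unit decrease in crew, x* moves by d = (1, -1).
The basis stays optimal until walkways reaches 0; allowable decrease = 24 hr.

24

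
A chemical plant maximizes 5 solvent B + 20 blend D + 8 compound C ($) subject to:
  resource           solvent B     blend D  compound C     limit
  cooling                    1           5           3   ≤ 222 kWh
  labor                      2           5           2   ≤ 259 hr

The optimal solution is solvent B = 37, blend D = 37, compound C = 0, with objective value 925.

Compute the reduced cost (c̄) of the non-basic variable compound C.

-3

Check each constraint at x*: cooling 222/222 (tight); labor 259/259 (tight).
The binding rows give the dual system: 1·y_cooling + 2·y_labor = 5 and 5·y_cooling + 5·y_labor = 20.
→ y_cooling = 3 and y_labor = 1.
Reduced cost of compound C: c₃ − yᵀa₃ = 8 − (3·3 + 1·2) = 8 − 11 = -3.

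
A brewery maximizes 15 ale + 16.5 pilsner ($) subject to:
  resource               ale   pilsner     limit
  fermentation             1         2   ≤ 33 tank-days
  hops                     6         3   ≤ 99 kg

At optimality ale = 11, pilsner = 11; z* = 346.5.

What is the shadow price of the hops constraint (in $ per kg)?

1.5

Check each constraint at x*: fermentation 33/33 (tight); hops 99/99 (tight).
The binding rows give the dual system: 1·y_fermentation + 6·y_hops = 15 and 2·y_fermentation + 3·y_hops = 16.5.
This yields shadow prices y_fermentation = 6, y_hops = 1.5.
Shadow price of hops = 1.5.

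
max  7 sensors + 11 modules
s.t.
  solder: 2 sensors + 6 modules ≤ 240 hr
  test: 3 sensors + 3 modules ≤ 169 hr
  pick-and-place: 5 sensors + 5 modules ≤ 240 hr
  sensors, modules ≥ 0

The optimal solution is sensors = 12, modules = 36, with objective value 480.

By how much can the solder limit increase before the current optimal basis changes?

48

Binding constraints: solder, pick-and-place. The basis is B = [[2,6],[5,5]] with det -20.
Per unit increase in solder, x* moves by d = (-0.25, 0.25).
The basis stays optimal until sensors reaches 0; allowable increase = 48 hr.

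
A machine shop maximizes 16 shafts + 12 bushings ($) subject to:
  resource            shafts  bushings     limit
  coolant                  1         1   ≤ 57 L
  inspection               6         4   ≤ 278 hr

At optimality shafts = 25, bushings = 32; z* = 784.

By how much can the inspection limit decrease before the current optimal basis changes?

50

Binding constraints: coolant, inspection. The basis is B = [[1,1],[6,4]] with det -2.
Per unit decrease in inspection, x* moves by d = (-0.5, 0.5).
The basis stays optimal until shafts reaches 0; allowable decrease = 50 hr.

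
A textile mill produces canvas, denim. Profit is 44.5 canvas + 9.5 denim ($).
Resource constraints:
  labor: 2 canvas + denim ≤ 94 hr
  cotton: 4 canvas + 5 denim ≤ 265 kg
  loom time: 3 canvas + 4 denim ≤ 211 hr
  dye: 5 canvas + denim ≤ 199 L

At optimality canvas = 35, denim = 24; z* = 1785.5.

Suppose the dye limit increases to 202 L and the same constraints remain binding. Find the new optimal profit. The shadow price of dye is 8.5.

Δb = 3, so new z* = 1785.5 + (8.5)·(3) = 1785.5 + 25.5 = 1811.

1811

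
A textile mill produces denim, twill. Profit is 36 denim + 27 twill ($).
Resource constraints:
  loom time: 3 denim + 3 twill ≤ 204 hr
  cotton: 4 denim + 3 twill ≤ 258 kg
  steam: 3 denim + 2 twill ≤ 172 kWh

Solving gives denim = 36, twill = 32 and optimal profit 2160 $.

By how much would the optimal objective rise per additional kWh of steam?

At the optimum: loom time uses 204 of 204 (binding); cotton uses 240 of 258 (slack = 18); steam uses 172 of 172 (binding).
By complementary slackness, y = 0 for the non-binding constraint.
Dual feasibility on the basic columns requires 3·y_loom time + 3·y_steam = 36, 3·y_loom time + 2·y_steam = 27.
→ y_loom time = 3 and y_steam = 9.
Shadow price of steam = 9.

9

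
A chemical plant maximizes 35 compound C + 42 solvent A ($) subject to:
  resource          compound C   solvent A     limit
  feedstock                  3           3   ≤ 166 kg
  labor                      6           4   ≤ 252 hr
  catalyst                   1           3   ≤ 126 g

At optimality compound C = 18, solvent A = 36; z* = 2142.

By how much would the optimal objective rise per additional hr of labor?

At the optimum: feedstock uses 162 of 166 (slack = 4); labor uses 252 of 252 (binding); catalyst uses 126 of 126 (binding).
Since feedstock is not tight, its dual is 0.
Dual feasibility on the basic columns requires 6·y_labor + 1·y_catalyst = 35, 4·y_labor + 3·y_catalyst = 42.
Solving: y_labor = 4.5, y_catalyst = 8.
Shadow price of labor = 4.5.

4.5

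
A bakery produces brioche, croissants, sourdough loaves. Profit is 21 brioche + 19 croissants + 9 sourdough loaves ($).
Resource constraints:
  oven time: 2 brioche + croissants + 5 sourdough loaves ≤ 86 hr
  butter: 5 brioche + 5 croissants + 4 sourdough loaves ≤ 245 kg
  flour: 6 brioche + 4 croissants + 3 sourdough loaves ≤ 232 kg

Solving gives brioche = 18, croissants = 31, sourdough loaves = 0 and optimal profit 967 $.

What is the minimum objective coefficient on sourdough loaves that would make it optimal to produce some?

Binding: butter and flour. Non-binding: oven time (19 unused).
Since oven time is not tight, its dual is 0.
Dual feasibility on the basic columns requires 5·y_butter + 6·y_flour = 21, 5·y_butter + 4·y_flour = 19.
This yields shadow prices y_butter = 3, y_flour = 1.
sourdough loaves enters the basis when its profit ≥ yᵀa₃ = 3·4 + 1·3 = 15.

15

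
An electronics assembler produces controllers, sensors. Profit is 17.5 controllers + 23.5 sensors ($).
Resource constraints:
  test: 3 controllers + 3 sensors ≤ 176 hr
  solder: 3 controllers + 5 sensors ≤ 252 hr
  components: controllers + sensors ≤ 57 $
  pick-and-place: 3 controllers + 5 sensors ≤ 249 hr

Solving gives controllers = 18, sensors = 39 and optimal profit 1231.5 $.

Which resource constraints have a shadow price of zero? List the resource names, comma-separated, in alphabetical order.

test: 171/176 (slack 5)
solder: 249/252 (slack 3)
components: 57/57 (binding)
pick-and-place: 249/249 (binding)
By complementary slackness, a constraint with positive slack has shadow price 0 → solder, test.

solder, test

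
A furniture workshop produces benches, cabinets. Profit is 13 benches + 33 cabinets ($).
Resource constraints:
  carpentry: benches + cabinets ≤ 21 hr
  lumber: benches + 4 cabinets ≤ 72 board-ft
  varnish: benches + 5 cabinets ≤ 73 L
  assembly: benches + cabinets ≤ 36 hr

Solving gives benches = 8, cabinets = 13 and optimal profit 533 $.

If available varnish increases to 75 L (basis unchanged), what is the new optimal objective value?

543

At the optimum: carpentry uses 21 of 21 (binding); lumber uses 60 of 72 (slack = 12); varnish uses 73 of 73 (binding); assembly uses 21 of 36 (slack = 15).
Slack constraints have shadow price 0 (complementary slackness).
The binding rows give the dual system: 1·y_carpentry + 1·y_varnish = 13 and 1·y_carpentry + 5·y_varnish = 33.
Solving: y_carpentry = 8, y_varnish = 5.
Δz = y_varnish·Δb = 5 × (2) = 10, so new z* = 533 + 10 = 543.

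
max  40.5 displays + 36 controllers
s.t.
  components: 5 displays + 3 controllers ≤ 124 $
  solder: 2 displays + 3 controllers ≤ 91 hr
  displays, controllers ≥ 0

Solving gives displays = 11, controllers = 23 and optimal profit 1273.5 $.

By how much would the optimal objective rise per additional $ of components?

Both components and solder are binding at x*.
From A_Bᵀ y = c: 5·y_components + 2·y_solder = 40.5; 3·y_components + 3·y_solder = 36.
Solving: y_components = 5.5, y_solder = 6.5.
Shadow price of components = 5.5.

5.5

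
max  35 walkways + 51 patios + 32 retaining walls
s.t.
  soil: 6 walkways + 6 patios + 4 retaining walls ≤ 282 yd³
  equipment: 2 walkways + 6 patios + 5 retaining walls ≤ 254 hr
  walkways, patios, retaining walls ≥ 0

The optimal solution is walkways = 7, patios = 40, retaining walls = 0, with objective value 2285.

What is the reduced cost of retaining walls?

Check each constraint at x*: soil 282/282 (tight); equipment 254/254 (tight).
From A_Bᵀ y = c: 6·y_soil + 2·y_equipment = 35; 6·y_soil + 6·y_equipment = 51.
This yields shadow prices y_soil = 4.5, y_equipment = 4.
Reduced cost of retaining walls: c₃ − yᵀa₃ = 32 − (4.5·4 + 4·5) = 32 − 38 = -6.

-6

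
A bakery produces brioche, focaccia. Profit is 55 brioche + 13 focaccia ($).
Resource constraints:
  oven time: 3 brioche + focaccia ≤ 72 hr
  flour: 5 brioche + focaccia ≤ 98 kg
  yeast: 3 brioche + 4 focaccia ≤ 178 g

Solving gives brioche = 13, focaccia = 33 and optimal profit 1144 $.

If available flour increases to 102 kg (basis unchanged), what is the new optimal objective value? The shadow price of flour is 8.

Δb = 4, so new z* = 1144 + (8)·(4) = 1144 + 32 = 1176.

1176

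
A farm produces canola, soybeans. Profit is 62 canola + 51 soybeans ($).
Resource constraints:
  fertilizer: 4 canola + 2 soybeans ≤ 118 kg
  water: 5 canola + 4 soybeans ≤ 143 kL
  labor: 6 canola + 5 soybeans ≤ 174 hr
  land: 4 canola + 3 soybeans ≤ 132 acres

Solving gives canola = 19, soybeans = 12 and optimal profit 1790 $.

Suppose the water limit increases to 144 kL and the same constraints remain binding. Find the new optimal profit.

1794

Binding: water and labor. Non-binding: fertilizer (18 unused), land (20 unused).
Since fertilizer, land are not tight, their duals are 0.
Dual feasibility on the basic columns requires 5·y_water + 6·y_labor = 62, 4·y_water + 5·y_labor = 51.
This yields shadow prices y_water = 4, y_labor = 7.
Δz = y_water·Δb = 4 × (1) = 4, so new z* = 1790 + 4 = 1794.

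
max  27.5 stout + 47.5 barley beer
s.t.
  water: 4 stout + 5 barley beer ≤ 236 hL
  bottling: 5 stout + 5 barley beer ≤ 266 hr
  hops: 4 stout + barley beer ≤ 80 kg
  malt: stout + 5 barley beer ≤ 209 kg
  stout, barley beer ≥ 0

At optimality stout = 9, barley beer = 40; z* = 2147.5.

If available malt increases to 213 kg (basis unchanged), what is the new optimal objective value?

Check each constraint at x*: water 236/236 (tight); bottling 245/266 (slack 21); hops 76/80 (slack 4); malt 209/209 (tight).
Since bottling, hops are not tight, their duals are 0.
Dual feasibility on the basic columns requires 4·y_water + 1·y_malt = 27.5, 5·y_water + 5·y_malt = 47.5.
Solving: y_water = 6, y_malt = 3.5.
Δz = y_malt·Δb = 3.5 × (4) = 14, so new z* = 2147.5 + 14 = 2161.5.

2161.5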